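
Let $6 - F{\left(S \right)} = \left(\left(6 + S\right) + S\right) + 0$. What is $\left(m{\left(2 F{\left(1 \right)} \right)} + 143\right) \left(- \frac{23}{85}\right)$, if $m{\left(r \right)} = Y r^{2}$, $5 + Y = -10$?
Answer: $\frac{2231}{85} \approx 26.247$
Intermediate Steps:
$Y = -15$ ($Y = -5 - 10 = -15$)
$F{\left(S \right)} = - 2 S$ ($F{\left(S \right)} = 6 - \left(\left(\left(6 + S\right) + S\right) + 0\right) = 6 - \left(\left(6 + 2 S\right) + 0\right) = 6 - \left(6 + 2 S\right) = - 2 S$)
$m{\left(r \right)} = - 15 r^{2}$
$\left(m{\left(2 F{\left(1 \right)} \right)} + 143\right) \left(- \frac{23}{85}\right) = \left(- 15 \left(2 \left(\left(-2\right) 1\right)\right)^{2} + 143\right) \left(- \frac{23}{85}\right) = \left(- 15 \left(2 \left(-2\right)\right)^{2} + 143\right) \left(\left(-23\right) \frac{1}{85}\right) = \left(- 15 \left(-4\right)^{2} + 143\right) \left(- \frac{23}{85}\right) = \left(\left(-15\right) 16 + 143\right) \left(- \frac{23}{85}\right) = \left(-240 + 143\right) \left(- \frac{23}{85}\right) = \left(-97\right) \left(- \frac{23}{85}\right) = \frac{2231}{85}$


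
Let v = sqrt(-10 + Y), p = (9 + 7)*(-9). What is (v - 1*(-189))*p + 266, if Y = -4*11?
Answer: -26950 - 432*I*sqrt(6) ≈ -26950.0 - 1058.2*I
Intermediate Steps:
p = -144 (p = 16*(-9) = -144)
Y = -44
v = 3*I*sqrt(6) (v = sqrt(-10 - 44) = sqrt(-54) = 3*I*sqrt(6) ≈ 7.3485*I)
(v - 1*(-189))*p + 266 = (3*I*sqrt(6) - 1*(-189))*(-144) + 266 = (3*I*sqrt(6) + 189)*(-144) + 266 = (189 + 3*I*sqrt(6))*(-144) + 266 = (-27216 - 432*I*sqrt(6)) + 266 = -26950 - 432*I*sqrt(6)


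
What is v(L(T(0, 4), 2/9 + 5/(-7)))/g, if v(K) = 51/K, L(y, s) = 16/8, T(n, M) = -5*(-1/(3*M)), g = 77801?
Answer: 51/155602 ≈ 0.00032776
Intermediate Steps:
T(n, M) = 5/(3*M) (T(n, M) = -(-5)/(3*M) = 5/(3*M))
L(y, s) = 2 (L(y, s) = 16*(1/8) = 2)
v(L(T(0, 4), 2/9 + 5/(-7)))/g = (51/2)/77801 = (51*(1/2))*(1/77801) = (51/2)*(1/77801) = 51/155602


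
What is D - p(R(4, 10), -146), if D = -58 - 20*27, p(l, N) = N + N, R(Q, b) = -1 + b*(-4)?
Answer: -306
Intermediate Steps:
R(Q, b) = -1 - 4*b
p(l, N) = 2*N
D = -598 (D = -58 - 540 = -598)
D - p(R(4, 10), -146) = -598 - 2*(-146) = -598 - 1*(-292) = -598 + 292 = -306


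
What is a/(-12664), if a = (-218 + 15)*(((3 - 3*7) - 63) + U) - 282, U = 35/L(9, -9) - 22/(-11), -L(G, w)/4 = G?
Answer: -574285/455904 ≈ -1.2597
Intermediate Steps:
L(G, w) = -4*G
U = 37/36 (U = 35/((-4*9)) - 22/(-11) = 35/(-36) - 22*(-1/11) = 35*(-1/36) + 2 = -35/36 + 2 = 37/36 ≈ 1.0278)
a = 574285/36 (a = (-218 + 15)*(((3 - 3*7) - 63) + 37/36) - 282 = -203*(((3 - 21) - 63) + 37/36) - 282 = -203*((-18 - 63) + 37/36) - 282 = -203*(-81 + 37/36) - 282 = -203*(-2879/36) - 282 = 584437/36 - 282 = 574285/36 ≈ 15952.)
a/(-12664) = (574285/36)/(-12664) = (574285/36)*(-1/12664) = -574285/455904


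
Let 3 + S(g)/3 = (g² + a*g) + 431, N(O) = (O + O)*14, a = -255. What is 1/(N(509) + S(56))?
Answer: -1/17896 ≈ -5.5878e-5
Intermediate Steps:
N(O) = 28*O (N(O) = (2*O)*14 = 28*O)
S(g) = 1284 - 765*g + 3*g² (S(g) = -9 + 3*((g² - 255*g) + 431) = -9 + 3*(431 + g² - 255*g) = -9 + (1293 - 765*g + 3*g²) = 1284 - 765*g + 3*g²)
1/(N(509) + S(56)) = 1/(28*509 + (1284 - 765*56 + 3*56²)) = 1/(14252 + (1284 - 42840 + 3*3136)) = 1/(14252 + (1284 - 42840 + 9408)) = 1/(14252 - 32148) = 1/(-17896) = -1/17896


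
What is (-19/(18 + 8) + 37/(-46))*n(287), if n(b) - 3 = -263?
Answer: 9180/23 ≈ 399.13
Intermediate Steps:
n(b) = -260 (n(b) = 3 - 263 = -260)
(-19/(18 + 8) + 37/(-46))*n(287) = (-19/(18 + 8) + 37/(-46))*(-260) = (-19/26 + 37*(-1/46))*(-260) = (-19*1/26 - 37/46)*(-260) = (-19/26 - 37/46)*(-260) = -459/299*(-260) = 9180/23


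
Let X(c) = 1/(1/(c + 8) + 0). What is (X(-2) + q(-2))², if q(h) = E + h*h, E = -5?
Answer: 25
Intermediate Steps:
X(c) = 8 + c (X(c) = 1/(1/(8 + c) + 0) = 1/(1/(8 + c)) = 8 + c)
q(h) = -5 + h² (q(h) = -5 + h*h = -5 + h²)
(X(-2) + q(-2))² = ((8 - 2) + (-5 + (-2)²))² = (6 + (-5 + 4))² = (6 - 1)² = 5² = 25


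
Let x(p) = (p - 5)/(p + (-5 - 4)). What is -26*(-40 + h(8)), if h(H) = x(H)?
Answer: 1118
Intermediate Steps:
x(p) = (-5 + p)/(-9 + p) (x(p) = (-5 + p)/(p - 9) = (-5 + p)/(-9 + p))
h(H) = (-5 + H)/(-9 + H)
-26*(-40 + h(8)) = -26*(-40 + (-5 + 8)/(-9 + 8)) = -26*(-40 + 3/(-1)) = -26*(-40 - 1*3) = -26*(-40 - 3) = -26*(-43) = 1118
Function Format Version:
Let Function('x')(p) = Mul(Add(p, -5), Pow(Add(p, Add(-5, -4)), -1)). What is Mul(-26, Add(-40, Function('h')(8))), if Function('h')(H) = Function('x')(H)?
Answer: 1118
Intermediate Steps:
Function('x')(p) = Mul(Pow(Add(-9, p), -1), Add(-5, p)) (Function('x')(p) = Mul(Add(-5, p), Pow(Add(p, -9), -1)) = Mul(Add(-5, p), Pow(Add(-9, p), -1)) = Mul(Pow(Add(-9, p), -1), Add(-5, p)))
Function('h')(H) = Mul(Pow(Add(-9, H), -1), Add(-5, H))
Mul(-26, Add(-40, Function('h')(8))) = Mul(-26, Add(-40, Mul(Pow(Add(-9, 8), -1), Add(-5, 8)))) = Mul(-26, Add(-40, Mul(Pow(-1, -1), 3))) = Mul(-26, Add(-40, Mul(-1, 3))) = Mul(-26, Add(-40, -3)) = Mul(-26, -43) = 1118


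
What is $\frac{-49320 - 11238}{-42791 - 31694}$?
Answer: $\frac{60558}{74485} \approx 0.81302$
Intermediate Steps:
$\frac{-49320 - 11238}{-42791 - 31694} = \frac{-49320 - 11238}{-74485} = \left(-60558\right) \left(- \frac{1}{74485}\right) = \frac{60558}{74485}$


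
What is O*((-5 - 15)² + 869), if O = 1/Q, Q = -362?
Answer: -1269/362 ≈ -3.5055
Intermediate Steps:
O = -1/362 (O = 1/(-362) = -1/362 ≈ -0.0027624)
O*((-5 - 15)² + 869) = -((-5 - 15)² + 869)/362 = -((-20)² + 869)/362 = -(400 + 869)/362 = -1/362*1269 = -1269/362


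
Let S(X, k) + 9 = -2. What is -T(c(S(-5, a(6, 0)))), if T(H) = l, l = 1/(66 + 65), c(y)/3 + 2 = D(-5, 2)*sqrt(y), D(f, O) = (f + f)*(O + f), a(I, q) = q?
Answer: -1/131 ≈ -0.0076336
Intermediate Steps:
D(f, O) = 2*f*(O + f) (D(f, O) = (2*f)*(O + f) = 2*f*(O + f))
S(X, k) = -11 (S(X, k) = -9 - 2 = -11)
c(y) = -6 + 90*sqrt(y) (c(y) = -6 + 3*((2*(-5)*(2 - 5))*sqrt(y)) = -6 + 3*((2*(-5)*(-3))*sqrt(y)) = -6 + 3*(30*sqrt(y)) = -6 + 90*sqrt(y))
l = 1/131 ≈ 0.0076336
T(H) = 1/131
-T(c(S(-5, a(6, 0)))) = -1*1/131 = -1/131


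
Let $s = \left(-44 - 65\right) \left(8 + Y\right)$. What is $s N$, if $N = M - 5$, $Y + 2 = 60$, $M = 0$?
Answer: $35970$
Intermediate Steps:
$Y = 58$ ($Y = -2 + 60 = 58$)
$s = -7194$ ($s = \left(-44 - 65\right) \left(8 + 58\right) = \left(-109\right) 66 = -7194$)
$N = -5$ ($N = 0 - 5 = -5$)
$s N = \left(-7194\right) \left(-5\right) = 35970$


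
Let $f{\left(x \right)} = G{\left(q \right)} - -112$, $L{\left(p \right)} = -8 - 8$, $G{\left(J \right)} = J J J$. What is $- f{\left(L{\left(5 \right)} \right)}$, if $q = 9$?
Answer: $-841$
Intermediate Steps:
$G{\left(J \right)} = J^{3}$ ($G{\left(J \right)} = J^{2} J = J^{3}$)
$L{\left(p \right)} = -16$ ($L{\left(p \right)} = -8 - 8 = -16$)
$f{\left(x \right)} = 841$ ($f{\left(x \right)} = 9^{3} - -112 = 729 + 112 = 841$)
$- f{\left(L{\left(5 \right)} \right)} = \left(-1\right) 841 = -841$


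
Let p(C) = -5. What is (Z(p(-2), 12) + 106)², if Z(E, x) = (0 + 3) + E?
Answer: 10816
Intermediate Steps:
Z(E, x) = 3 + E
(Z(p(-2), 12) + 106)² = ((3 - 5) + 106)² = (-2 + 106)² = 104² = 10816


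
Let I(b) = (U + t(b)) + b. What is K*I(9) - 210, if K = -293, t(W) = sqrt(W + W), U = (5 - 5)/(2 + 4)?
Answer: -2847 - 879*sqrt(2) ≈ -4090.1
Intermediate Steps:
U = 0 (U = 0/6 = 0*(1/6) = 0)
t(W) = sqrt(2)*sqrt(W) (t(W) = sqrt(2*W) = sqrt(2)*sqrt(W))
I(b) = b + sqrt(2)*sqrt(b) (I(b) = (0 + sqrt(2)*sqrt(b)) + b = sqrt(2)*sqrt(b) + b = b + sqrt(2)*sqrt(b))
K*I(9) - 210 = -293*(9 + sqrt(2)*sqrt(9)) - 210 = -293*(9 + sqrt(2)*3) - 210 = -293*(9 + 3*sqrt(2)) - 210 = (-2637 - 879*sqrt(2)) - 210 = -2847 - 879*sqrt(2)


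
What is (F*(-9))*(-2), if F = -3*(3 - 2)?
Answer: -54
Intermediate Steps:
F = -3 (F = -3*1 = -3)
(F*(-9))*(-2) = -3*(-9)*(-2) = 27*(-2) = -54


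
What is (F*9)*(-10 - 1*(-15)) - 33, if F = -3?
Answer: -168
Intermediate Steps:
(F*9)*(-10 - 1*(-15)) - 33 = (-3*9)*(-10 - 1*(-15)) - 33 = -27*(-10 + 15) - 33 = -27*5 - 33 = -135 - 33 = -168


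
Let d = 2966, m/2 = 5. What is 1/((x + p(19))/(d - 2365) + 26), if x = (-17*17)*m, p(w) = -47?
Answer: 601/12689 ≈ 0.047364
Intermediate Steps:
m = 10 (m = 2*5 = 10)
x = -2890 (x = -17*17*10 = -289*10 = -2890)
1/((x + p(19))/(d - 2365) + 26) = 1/((-2890 - 47)/(2966 - 2365) + 26) = 1/(-2937/601 + 26) = 1/(12689/601) = 601/12689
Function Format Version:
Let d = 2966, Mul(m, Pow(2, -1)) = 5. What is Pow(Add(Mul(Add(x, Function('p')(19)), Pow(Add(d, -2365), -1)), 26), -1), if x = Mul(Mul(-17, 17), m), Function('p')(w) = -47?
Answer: Rational(601, 12689) ≈ 0.047364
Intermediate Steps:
m = 10 (m = Mul(2, 5) = 10)
x = -2890 (x = Mul(Mul(-17, 17), 10) = Mul(-289, 10) = -2890)
Pow(Add(Mul(Add(x, Function('p')(19)), Pow(Add(d, -2365), -1)), 26), -1) = Pow(Add(Mul(Add(-2890, -47), Pow(Add(2966, -2365), -1)), 26), -1) = Pow(Add(Mul(-2937, Pow(601, -1)), 26), -1) = Pow(Add(Mul(-2937, Rational(1, 601)), 26), -1) = Pow(Add(Rational(-2937, 601), 26), -1) = Pow(Rational(12689, 601), -1) = Rational(601, 12689)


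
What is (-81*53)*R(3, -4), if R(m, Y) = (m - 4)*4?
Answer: 17172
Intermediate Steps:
R(m, Y) = -16 + 4*m (R(m, Y) = (-4 + m)*4 = -16 + 4*m)
(-81*53)*R(3, -4) = (-81*53)*(-16 + 4*3) = -4293*(-16 + 12) = -4293*(-4) = 17172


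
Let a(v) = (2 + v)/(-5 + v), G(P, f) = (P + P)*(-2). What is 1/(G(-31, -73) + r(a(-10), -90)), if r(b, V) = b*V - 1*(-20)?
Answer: 1/96 ≈ 0.010417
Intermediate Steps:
G(P, f) = -4*P (G(P, f) = (2*P)*(-2) = -4*P)
a(v) = (2 + v)/(-5 + v)
r(b, V) = 20 + V*b (r(b, V) = V*b + 20 = 20 + V*b)
1/(G(-31, -73) + r(a(-10), -90)) = 1/(-4*(-31) + (20 - 90*(2 - 10)/(-5 - 10))) = 1/(124 + (20 - 90*(-8)/(-15))) = 1/(124 + (20 - (-6)*(-8))) = 1/(124 + (20 - 90*8/15)) = 1/(124 + (20 - 48)) = 1/(124 - 28) = 1/96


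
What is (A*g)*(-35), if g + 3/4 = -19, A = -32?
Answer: -22120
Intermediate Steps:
g = -79/4 (g = -¾ - 19 = -79/4 ≈ -19.750)
(A*g)*(-35) = -32*(-79/4)*(-35) = 632*(-35) = -22120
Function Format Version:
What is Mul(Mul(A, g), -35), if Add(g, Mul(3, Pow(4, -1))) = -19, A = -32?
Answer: -22120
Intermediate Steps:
g = Rational(-79, 4) (g = Add(Rational(-3, 4), -19) = Rational(-79, 4) ≈ -19.750)
Mul(Mul(A, g), -35) = Mul(Mul(-32, Rational(-79, 4)), -35) = Mul(632, -35) = -22120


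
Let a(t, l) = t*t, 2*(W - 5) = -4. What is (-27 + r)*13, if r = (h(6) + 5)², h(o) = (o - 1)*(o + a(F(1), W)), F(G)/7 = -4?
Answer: 203345974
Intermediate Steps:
W = 3 (W = 5 + (½)*(-4) = 5 - 2 = 3)
F(G) = -28 (F(G) = 7*(-4) = -28)
a(t, l) = t²
h(o) = (-1 + o)*(784 + o) (h(o) = (o - 1)*(o + (-28)²) = (-1 + o)*(o + 784) = (-1 + o)*(784 + o))
r = 15642025 (r = ((-784 + 6² + 783*6) + 5)² = ((-784 + 36 + 4698) + 5)² = (3950 + 5)² = 3955² = 15642025)
(-27 + r)*13 = (-27 + 15642025)*13 = 15641998*13 = 203345974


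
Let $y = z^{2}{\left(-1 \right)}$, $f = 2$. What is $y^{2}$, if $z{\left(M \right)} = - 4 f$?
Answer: $4096$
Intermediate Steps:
$z{\left(M \right)} = -8$ ($z{\left(M \right)} = \left(-4\right) 2 = -8$)
$y = 64$ ($y = \left(-8\right)^{2} = 64$)
$y^{2} = 64^{2} = 4096$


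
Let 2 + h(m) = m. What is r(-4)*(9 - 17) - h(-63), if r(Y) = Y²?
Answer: -63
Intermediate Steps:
h(m) = -2 + m
r(-4)*(9 - 17) - h(-63) = (-4)²*(9 - 17) - (-2 - 63) = 16*(-8) - 1*(-65) = -128 + 65 = -63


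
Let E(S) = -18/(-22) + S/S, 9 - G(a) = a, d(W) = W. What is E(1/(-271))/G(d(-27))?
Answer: 5/99 ≈ 0.050505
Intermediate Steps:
G(a) = 9 - a
E(S) = 20/11 (E(S) = -18*(-1/22) + 1 = 9/11 + 1 = 20/11)
E(1/(-271))/G(d(-27)) = 20/(11*(9 - 1*(-27))) = 20/(11*(9 + 27)) = (20/11)/36 = (20/11)*(1/36) = 5/99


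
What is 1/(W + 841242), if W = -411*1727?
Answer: 1/131445 ≈ 7.6077e-6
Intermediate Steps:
W = -709797
1/(W + 841242) = 1/(-709797 + 841242) = 1/131445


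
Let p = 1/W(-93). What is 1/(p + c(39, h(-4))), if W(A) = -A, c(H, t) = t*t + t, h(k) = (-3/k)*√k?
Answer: -309876/1005253 - 207576*I/1005253 ≈ -0.30826 - 0.20649*I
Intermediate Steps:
h(k) = -3/√k
c(H, t) = t + t² (c(H, t) = t² + t = t + t²)
p = 1/93 (p = 1/(-1*(-93)) = 1/93 ≈ 0.010753)
1/(p + c(39, h(-4))) = 1/(1/93 + (-(-3)*I/2)*(1 - (-3)*I/2)) = 1/(1/93 + (3*I/2)*(1 + 3*I/2)) = 1/(1/93 + 3*I*(1 + 3*I/2)/2)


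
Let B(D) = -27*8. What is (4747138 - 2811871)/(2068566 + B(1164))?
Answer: 645089/689450 ≈ 0.93566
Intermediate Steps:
B(D) = -216
(4747138 - 2811871)/(2068566 + B(1164)) = (4747138 - 2811871)/(2068566 - 216) = 1935267/2068350 = 1935267*(1/2068350) = 645089/689450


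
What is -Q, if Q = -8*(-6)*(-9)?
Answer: 432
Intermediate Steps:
Q = -432 (Q = 48*(-9) = -432)
-Q = -1*(-432) = 432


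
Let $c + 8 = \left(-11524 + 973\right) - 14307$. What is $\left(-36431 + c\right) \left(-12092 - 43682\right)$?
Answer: $3418778878$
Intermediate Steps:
$c = -24866$ ($c = -8 + \left(\left(-11524 + 973\right) - 14307\right) = -8 - 24858 = -24866$)
$\left(-36431 + c\right) \left(-12092 - 43682\right) = \left(-36431 - 24866\right) \left(-12092 - 43682\right) = \left(-61297\right) \left(-55774\right) = 3418778878$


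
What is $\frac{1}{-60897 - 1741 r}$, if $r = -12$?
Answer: $- \frac{1}{40005} \approx -2.4997 \cdot 10^{-5}$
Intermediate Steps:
$\frac{1}{-60897 - 1741 r} = \frac{1}{-60897 - -20892} = \frac{1}{-60897 + 20892} = \frac{1}{-40005} = - \frac{1}{40005}$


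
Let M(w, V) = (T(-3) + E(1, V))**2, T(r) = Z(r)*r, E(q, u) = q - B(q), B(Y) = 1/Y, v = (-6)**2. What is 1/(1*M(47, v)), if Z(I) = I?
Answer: 1/81 ≈ 0.012346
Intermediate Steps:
v = 36
B(Y) = 1/Y
E(q, u) = q - 1/q
T(r) = r**2 (T(r) = r*r = r**2)
M(w, V) = 81 (M(w, V) = ((-3)**2 + (1 - 1/1))**2 = (9 + (1 - 1*1))**2 = (9 + (1 - 1))**2 = (9 + 0)**2 = 9**2 = 81)
1/(1*M(47, v)) = 1/(1*81) = 1/81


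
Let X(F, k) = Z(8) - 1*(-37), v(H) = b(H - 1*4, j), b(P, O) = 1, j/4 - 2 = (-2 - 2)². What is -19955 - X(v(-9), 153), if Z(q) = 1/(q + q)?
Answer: -319873/16 ≈ -19992.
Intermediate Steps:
j = 72 (j = 8 + 4*(-2 - 2)² = 8 + 4*(-4)² = 8 + 4*16 = 8 + 64 = 72)
v(H) = 1
Z(q) = 1/(2*q)
X(F, k) = 593/16 (X(F, k) = (½)/8 - 1*(-37) = (½)*(⅛) + 37 = 1/16 + 37 = 593/16)
-19955 - X(v(-9), 153) = -19955 - 1*593/16 = -19955 - 593/16 = -319873/16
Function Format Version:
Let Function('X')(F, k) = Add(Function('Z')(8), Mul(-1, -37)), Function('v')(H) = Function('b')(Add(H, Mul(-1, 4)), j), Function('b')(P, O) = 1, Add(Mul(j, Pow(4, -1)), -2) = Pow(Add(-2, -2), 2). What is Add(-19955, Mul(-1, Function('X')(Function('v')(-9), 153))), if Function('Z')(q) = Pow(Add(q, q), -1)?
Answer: Rational(-319873, 16) ≈ -19992.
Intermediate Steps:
j = 72 (j = Add(8, Mul(4, Pow(Add(-2, -2), 2))) = Add(8, Mul(4, Pow(-4, 2))) = Add(8, Mul(4, 16)) = Add(8, 64) = 72)
Function('v')(H) = 1
Function('Z')(q) = Mul(Rational(1, 2), Pow(q, -1)) (Function('Z')(q) = Pow(Mul(2, q), -1) = Mul(Rational(1, 2), Pow(q, -1)))
Function('X')(F, k) = Rational(593, 16) (Function('X')(F, k) = Add(Mul(Rational(1, 2), Pow(8, -1)), Mul(-1, -37)) = Add(Mul(Rational(1, 2), Rational(1, 8)), 37) = Add(Rational(1, 16), 37) = Rational(593, 16))
Add(-19955, Mul(-1, Function('X')(Function('v')(-9), 153))) = Add(-19955, Mul(-1, Rational(593, 16))) = Add(-19955, Rational(-593, 16)) = Rational(-319873, 16)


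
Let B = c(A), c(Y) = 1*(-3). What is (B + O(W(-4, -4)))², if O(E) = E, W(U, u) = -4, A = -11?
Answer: 49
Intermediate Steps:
c(Y) = -3
B = -3
(B + O(W(-4, -4)))² = (-3 - 4)² = (-7)² = 49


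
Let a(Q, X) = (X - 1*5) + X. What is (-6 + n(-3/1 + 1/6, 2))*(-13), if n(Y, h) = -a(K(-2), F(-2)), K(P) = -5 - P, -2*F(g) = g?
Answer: 39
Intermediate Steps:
F(g) = -g/2
a(Q, X) = -5 + 2*X (a(Q, X) = (X - 5) + X = (-5 + X) + X = -5 + 2*X)
n(Y, h) = 3 (n(Y, h) = -(-5 + 2*(-1/2*(-2))) = -(-5 + 2*1) = -(-5 + 2) = -1*(-3) = 3)
(-6 + n(-3/1 + 1/6, 2))*(-13) = (-6 + 3)*(-13) = -3*(-13) = 39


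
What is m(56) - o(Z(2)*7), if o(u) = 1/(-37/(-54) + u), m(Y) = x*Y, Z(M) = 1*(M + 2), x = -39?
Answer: -3383070/1549 ≈ -2184.0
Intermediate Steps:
Z(M) = 2 + M (Z(M) = 1*(2 + M) = 2 + M)
m(Y) = -39*Y
o(u) = 1/(37/54 + u) (o(u) = 1/(-37*(-1/54) + u) = 1/(37/54 + u))
m(56) - o(Z(2)*7) = -39*56 - 54/(37 + 54*((2 + 2)*7)) = -2184 - 54/(37 + 54*(4*7)) = -2184 - 54/(37 + 54*28) = -2184 - 54/(37 + 1512) = -2184 - 54/1549 = -3383070/1549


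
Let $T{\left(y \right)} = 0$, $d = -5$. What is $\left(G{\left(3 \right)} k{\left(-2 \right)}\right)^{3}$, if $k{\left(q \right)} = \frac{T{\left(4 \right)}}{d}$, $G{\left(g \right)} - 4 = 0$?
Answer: $0$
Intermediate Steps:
$G{\left(g \right)} = 4$ ($G{\left(g \right)} = 4 + 0 = 4$)
$k{\left(q \right)} = 0$ ($k{\left(q \right)} = \frac{0}{-5} = 0 \left(- \frac{1}{5}\right) = 0$)
$\left(G{\left(3 \right)} k{\left(-2 \right)}\right)^{3} = \left(4 \cdot 0\right)^{3} = 0^{3} = 0$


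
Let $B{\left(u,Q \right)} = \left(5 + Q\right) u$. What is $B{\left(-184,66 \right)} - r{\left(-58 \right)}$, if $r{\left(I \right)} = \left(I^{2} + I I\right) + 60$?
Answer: $-19852$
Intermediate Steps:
$B{\left(u,Q \right)} = u \left(5 + Q\right)$
$r{\left(I \right)} = 60 + 2 I^{2}$ ($r{\left(I \right)} = \left(I^{2} + I^{2}\right) + 60 = 2 I^{2} + 60 = 60 + 2 I^{2}$)
$B{\left(-184,66 \right)} - r{\left(-58 \right)} = - 184 \left(5 + 66\right) - \left(60 + 2 \left(-58\right)^{2}\right) = \left(-184\right) 71 - \left(60 + 2 \cdot 3364\right) = -13064 - \left(60 + 6728\right) = -13064 - 6788 = -19852$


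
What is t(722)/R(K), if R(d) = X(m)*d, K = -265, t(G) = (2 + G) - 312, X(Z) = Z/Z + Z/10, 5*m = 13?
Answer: -4120/3339 ≈ -1.2339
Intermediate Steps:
m = 13/5 (m = (1/5)*13 = 13/5 ≈ 2.6000)
X(Z) = 1 + Z/10 (X(Z) = 1 + Z*(1/10) = 1 + Z/10)
t(G) = -310 + G
R(d) = 63*d/50 (R(d) = (1 + (1/10)*(13/5))*d = (1 + 13/50)*d = 63*d/50)
t(722)/R(K) = (-310 + 722)/(((63/50)*(-265))) = 412/(-3339/10) = 412*(-10/3339) = -4120/3339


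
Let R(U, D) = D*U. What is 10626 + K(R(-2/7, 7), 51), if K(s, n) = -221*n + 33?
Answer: -612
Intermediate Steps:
K(s, n) = 33 - 221*n
10626 + K(R(-2/7, 7), 51) = 10626 + (33 - 221*51) = 10626 + (33 - 11271) = 10626 - 11238 = -612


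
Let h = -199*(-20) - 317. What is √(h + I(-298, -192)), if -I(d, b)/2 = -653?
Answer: √4969 ≈ 70.491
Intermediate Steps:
I(d, b) = 1306 (I(d, b) = -2*(-653) = 1306)
h = 3663 (h = 3980 - 317 = 3663)
√(h + I(-298, -192)) = √(3663 + 1306) = √4969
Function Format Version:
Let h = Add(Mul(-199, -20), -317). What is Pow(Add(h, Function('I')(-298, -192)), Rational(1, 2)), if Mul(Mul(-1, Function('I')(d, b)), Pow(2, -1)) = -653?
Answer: Pow(4969, Rational(1, 2)) ≈ 70.491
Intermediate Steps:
Function('I')(d, b) = 1306 (Function('I')(d, b) = Mul(-2, -653) = 1306)
h = 3663 (h = Add(3980, -317) = 3663)
Pow(Add(h, Function('I')(-298, -192)), Rational(1, 2)) = Pow(Add(3663, 1306), Rational(1, 2)) = Pow(4969, Rational(1, 2))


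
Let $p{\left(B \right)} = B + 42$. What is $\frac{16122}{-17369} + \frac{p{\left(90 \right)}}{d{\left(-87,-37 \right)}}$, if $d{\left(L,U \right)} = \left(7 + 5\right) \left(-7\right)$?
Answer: $- \frac{303913}{121583} \approx -2.4996$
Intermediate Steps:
$d{\left(L,U \right)} = -84$ ($d{\left(L,U \right)} = 12 \left(-7\right) = -84$)
$p{\left(B \right)} = 42 + B$
$\frac{16122}{-17369} + \frac{p{\left(90 \right)}}{d{\left(-87,-37 \right)}} = \frac{16122}{-17369} + \frac{42 + 90}{-84} = 16122 \left(- \frac{1}{17369}\right) + 132 \left(- \frac{1}{84}\right) = - \frac{16122}{17369} - \frac{11}{7} = - \frac{303913}{121583}$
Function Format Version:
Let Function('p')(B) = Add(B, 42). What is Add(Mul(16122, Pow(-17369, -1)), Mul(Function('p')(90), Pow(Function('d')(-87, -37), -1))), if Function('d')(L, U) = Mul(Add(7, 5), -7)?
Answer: Rational(-303913, 121583) ≈ -2.4996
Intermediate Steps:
Function('d')(L, U) = -84 (Function('d')(L, U) = Mul(12, -7) = -84)
Function('p')(B) = Add(42, B)
Add(Mul(16122, Pow(-17369, -1)), Mul(Function('p')(90), Pow(Function('d')(-87, -37), -1))) = Add(Mul(16122, Pow(-17369, -1)), Mul(Add(42, 90), Pow(-84, -1))) = Add(Mul(16122, Rational(-1, 17369)), Mul(132, Rational(-1, 84))) = Add(Rational(-16122, 17369), Rational(-11, 7)) = Rational(-303913, 121583)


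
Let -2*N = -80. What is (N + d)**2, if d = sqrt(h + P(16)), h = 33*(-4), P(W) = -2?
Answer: (40 + I*sqrt(134))**2 ≈ 1466.0 + 926.07*I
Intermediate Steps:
h = -132
d = I*sqrt(134) (d = sqrt(-132 - 2) = sqrt(-134) = I*sqrt(134) ≈ 11.576*I)
N = 40 (N = -1/2*(-80) = 40)
(N + d)**2 = (40 + I*sqrt(134))**2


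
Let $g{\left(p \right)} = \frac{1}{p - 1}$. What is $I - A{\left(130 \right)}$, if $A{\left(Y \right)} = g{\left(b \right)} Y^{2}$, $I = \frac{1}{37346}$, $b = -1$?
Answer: $\frac{315573701}{37346} \approx 8450.0$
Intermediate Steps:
$I = \frac{1}{37346} \approx 2.6777 \cdot 10^{-5}$
$g{\left(p \right)} = \frac{1}{-1 + p}$
$A{\left(Y \right)} = - \frac{Y^{2}}{2}$ ($A{\left(Y \right)} = \frac{Y^{2}}{-1 - 1} = \frac{Y^{2}}{-2} = - \frac{Y^{2}}{2}$)
$I - A{\left(130 \right)} = \frac{1}{37346} - - \frac{130^{2}}{2} = \frac{1}{37346} - \left(- \frac{1}{2}\right) 16900 = \frac{1}{37346} - -8450 = \frac{1}{37346} + 8450 = \frac{315573701}{37346}$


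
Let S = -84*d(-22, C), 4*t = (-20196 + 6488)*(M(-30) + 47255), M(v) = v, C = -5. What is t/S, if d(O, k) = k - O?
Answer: 161840075/1428 ≈ 1.1333e+5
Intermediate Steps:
t = -161840075 (t = ((-20196 + 6488)*(-30 + 47255))/4 = (-13708*47225)/4 = (¼)*(-647360300) = -161840075)
S = -1428 (S = -84*(-5 - 1*(-22)) = -84*(-5 + 22) = -84*17 = -1428)
t/S = -161840075/(-1428) = -161840075*(-1/1428) = 161840075/1428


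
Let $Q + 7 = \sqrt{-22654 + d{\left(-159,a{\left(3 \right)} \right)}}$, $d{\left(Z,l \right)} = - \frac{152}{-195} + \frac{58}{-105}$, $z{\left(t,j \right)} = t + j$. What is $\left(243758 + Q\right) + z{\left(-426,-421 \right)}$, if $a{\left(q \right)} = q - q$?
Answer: $242904 + \frac{4 i \sqrt{105522690}}{273} \approx 2.429 \cdot 10^{5} + 150.51 i$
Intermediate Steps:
$z{\left(t,j \right)} = j + t$
$a{\left(q \right)} = 0$
$d{\left(Z,l \right)} = \frac{62}{273}$ ($d{\left(Z,l \right)} = \left(-152\right) \left(- \frac{1}{195}\right) + 58 \left(- \frac{1}{105}\right) = \frac{152}{195} - \frac{58}{105} = \frac{62}{273}$)
$Q = -7 + \frac{4 i \sqrt{105522690}}{273}$ ($Q = -7 + \sqrt{-22654 + \frac{62}{273}} = -7 + \sqrt{- \frac{6184480}{273}} = -7 + \frac{4 i \sqrt{105522690}}{273} \approx -7.0 + 150.51 i$)
$\left(243758 + Q\right) + z{\left(-426,-421 \right)} = \left(243758 - \left(7 - \frac{4 i \sqrt{105522690}}{273}\right)\right) - 847 = \left(243751 + \frac{4 i \sqrt{105522690}}{273}\right) - 847 = 242904 + \frac{4 i \sqrt{105522690}}{273}$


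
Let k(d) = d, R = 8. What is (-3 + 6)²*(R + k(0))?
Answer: 72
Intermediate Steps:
(-3 + 6)²*(R + k(0)) = (-3 + 6)²*(8 + 0) = 3²*8 = 9*8 = 72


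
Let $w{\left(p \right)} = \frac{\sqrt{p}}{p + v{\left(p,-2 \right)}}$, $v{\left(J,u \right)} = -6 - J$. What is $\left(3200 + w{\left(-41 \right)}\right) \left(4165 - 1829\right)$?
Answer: $7475200 - \frac{1168 i \sqrt{41}}{3} \approx 7.4752 \cdot 10^{6} - 2492.9 i$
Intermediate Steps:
$w{\left(p \right)} = - \frac{\sqrt{p}}{6}$ ($w{\left(p \right)} = \frac{\sqrt{p}}{p - \left(6 + p\right)} = \frac{\sqrt{p}}{-6} = - \frac{\sqrt{p}}{6}$)
$\left(3200 + w{\left(-41 \right)}\right) \left(4165 - 1829\right) = \left(3200 - \frac{\sqrt{-41}}{6}\right) \left(4165 - 1829\right) = \left(3200 - \frac{i \sqrt{41}}{6}\right) 2336 = 7475200 - \frac{1168 i \sqrt{41}}{3}$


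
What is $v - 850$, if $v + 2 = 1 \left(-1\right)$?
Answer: $-853$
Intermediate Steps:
$v = -3$ ($v = -2 + 1 \left(-1\right) = -2 - 1 = -3$)
$v - 850 = -3 - 850 = -853$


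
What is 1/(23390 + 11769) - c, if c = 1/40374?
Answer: 5215/1419509466 ≈ 3.6738e-6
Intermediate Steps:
c = 1/40374 ≈ 2.4768e-5
1/(23390 + 11769) - c = 1/(23390 + 11769) - 1*1/40374 = 1/35159 - 1/40374 = 5215/1419509466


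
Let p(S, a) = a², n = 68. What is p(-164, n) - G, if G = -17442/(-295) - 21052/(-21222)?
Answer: 14286070648/3130245 ≈ 4563.9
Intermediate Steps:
G = 188182232/3130245 (G = -17442*(-1/295) - 21052*(-1/21222) = 17442/295 + 10526/10611 = 188182232/3130245 ≈ 60.117)
p(-164, n) - G = 68² - 1*188182232/3130245 = 4624 - 188182232/3130245 = 14286070648/3130245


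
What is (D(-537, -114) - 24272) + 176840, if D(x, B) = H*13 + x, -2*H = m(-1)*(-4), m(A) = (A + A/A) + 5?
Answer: 152161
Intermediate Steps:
m(A) = 6 + A (m(A) = (A + 1) + 5 = (1 + A) + 5 = 6 + A)
H = 10 (H = -(6 - 1)*(-4)/2 = -5*(-4)/2 = -½*(-20) = 10)
D(x, B) = 130 + x (D(x, B) = 10*13 + x = 130 + x)
(D(-537, -114) - 24272) + 176840 = ((130 - 537) - 24272) + 176840 = (-407 - 24272) + 176840 = -24679 + 176840 = 152161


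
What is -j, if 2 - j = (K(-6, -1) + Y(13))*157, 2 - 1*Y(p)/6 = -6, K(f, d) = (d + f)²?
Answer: 15227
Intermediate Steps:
Y(p) = 48 (Y(p) = 12 - 6*(-6) = 12 + 36 = 48)
j = -15227 (j = 2 - ((-1 - 6)² + 48)*157 = 2 - ((-7)² + 48)*157 = 2 - (49 + 48)*157 = 2 - 97*157 = 2 - 1*15229 = 2 - 15229 = -15227)
-j = -1*(-15227) = 15227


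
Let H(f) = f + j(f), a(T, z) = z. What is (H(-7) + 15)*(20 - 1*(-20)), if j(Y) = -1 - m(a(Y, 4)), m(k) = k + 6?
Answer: -120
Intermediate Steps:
m(k) = 6 + k
j(Y) = -11 (j(Y) = -1 - (6 + 4) = -1 - 1*10 = -1 - 10 = -11)
H(f) = -11 + f (H(f) = f - 11 = -11 + f)
(H(-7) + 15)*(20 - 1*(-20)) = ((-11 - 7) + 15)*(20 - 1*(-20)) = (-18 + 15)*(20 + 20) = -3*40 = -120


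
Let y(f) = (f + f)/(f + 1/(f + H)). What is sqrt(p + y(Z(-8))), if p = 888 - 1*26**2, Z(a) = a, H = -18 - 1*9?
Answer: 2*sqrt(4224273)/281 ≈ 14.628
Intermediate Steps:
H = -27 (H = -18 - 9 = -27)
y(f) = 2*f/(f + 1/(-27 + f)) (y(f) = (f + f)/(f + 1/(f - 27)) = (2*f)/(f + 1/(-27 + f)) = 2*f/(f + 1/(-27 + f)))
p = 212 (p = 888 - 1*676 = 888 - 676 = 212)
sqrt(p + y(Z(-8))) = sqrt(212 + 2*(-8)*(-27 - 8)/(1 + (-8)**2 - 27*(-8))) = sqrt(212 + 2*(-8)*(-35)/(1 + 64 + 216)) = sqrt(212 + 2*(-8)*(-35)/281) = sqrt(212 + 2*(-8)*(1/281)*(-35)) = sqrt(212 + 560/281) = sqrt(60132/281) = 2*sqrt(4224273)/281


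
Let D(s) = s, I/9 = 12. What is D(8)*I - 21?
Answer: 843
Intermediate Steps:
I = 108 (I = 9*12 = 108)
D(8)*I - 21 = 8*108 - 21 = 864 - 21 = 843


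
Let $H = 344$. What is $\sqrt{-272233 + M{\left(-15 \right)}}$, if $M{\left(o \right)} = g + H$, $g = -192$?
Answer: $i \sqrt{272081} \approx 521.61 i$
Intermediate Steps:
$M{\left(o \right)} = 152$ ($M{\left(o \right)} = -192 + 344 = 152$)
$\sqrt{-272233 + M{\left(-15 \right)}} = \sqrt{-272233 + 152} = \sqrt{-272081} = i \sqrt{272081}$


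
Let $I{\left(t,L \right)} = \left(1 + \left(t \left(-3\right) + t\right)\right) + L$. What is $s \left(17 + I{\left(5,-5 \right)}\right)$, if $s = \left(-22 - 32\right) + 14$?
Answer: $-120$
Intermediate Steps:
$s = -40$ ($s = -54 + 14 = -40$)
$I{\left(t,L \right)} = 1 + L - 2 t$ ($I{\left(t,L \right)} = \left(1 + \left(- 3 t + t\right)\right) + L = \left(1 - 2 t\right) + L = 1 + L - 2 t$)
$s \left(17 + I{\left(5,-5 \right)}\right) = - 40 \left(17 - 14\right) = \left(-40\right) 3 = -120$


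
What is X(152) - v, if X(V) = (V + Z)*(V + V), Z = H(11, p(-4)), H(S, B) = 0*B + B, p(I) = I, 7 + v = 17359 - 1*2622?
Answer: 30262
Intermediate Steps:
v = 14730 (v = -7 + (17359 - 1*2622) = -7 + (17359 - 2622) = -7 + 14737 = 14730)
H(S, B) = B (H(S, B) = 0 + B = B)
Z = -4
X(V) = 2*V*(-4 + V) (X(V) = (V - 4)*(V + V) = (-4 + V)*(2*V) = 2*V*(-4 + V))
X(152) - v = 2*152*(-4 + 152) - 1*14730 = 2*152*148 - 14730 = 44992 - 14730 = 30262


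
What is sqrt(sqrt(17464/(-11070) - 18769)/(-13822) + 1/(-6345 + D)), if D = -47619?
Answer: sqrt(-3008784900307475 - 6366899803510*I*sqrt(63895515405))/12742294470 ≈ 0.070334 - 0.070465*I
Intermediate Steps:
sqrt(sqrt(17464/(-11070) - 18769)/(-13822) + 1/(-6345 + D)) = sqrt(sqrt(17464/(-11070) - 18769)/(-13822) + 1/(-6345 - 47619)) = sqrt(sqrt(17464*(-1/11070) - 18769)*(-1/13822) + 1/(-53964)) = sqrt(sqrt(-8732/5535 - 18769)*(-1/13822) - 1/53964) = sqrt(sqrt(-103895147/5535)*(-1/13822) - 1/53964) = sqrt((I*sqrt(63895515405)/1845)*(-1/13822) - 1/53964) = sqrt(-I*sqrt(63895515405)/25501590 - 1/53964) = sqrt(-1/53964 - I*sqrt(63895515405)/25501590)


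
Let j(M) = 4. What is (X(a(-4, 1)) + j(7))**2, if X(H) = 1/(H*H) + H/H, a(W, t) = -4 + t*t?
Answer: 2116/81 ≈ 26.123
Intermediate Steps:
a(W, t) = -4 + t**2
X(H) = 1 + H**(-2) (X(H) = H**(-2) + 1 = 1 + H**(-2))
(X(a(-4, 1)) + j(7))**2 = ((1 + (-4 + 1**2)**(-2)) + 4)**2 = ((1 + (-4 + 1)**(-2)) + 4)**2 = ((1 + (-3)**(-2)) + 4)**2 = ((1 + 1/9) + 4)**2 = (10/9 + 4)**2 = (46/9)**2 = 2116/81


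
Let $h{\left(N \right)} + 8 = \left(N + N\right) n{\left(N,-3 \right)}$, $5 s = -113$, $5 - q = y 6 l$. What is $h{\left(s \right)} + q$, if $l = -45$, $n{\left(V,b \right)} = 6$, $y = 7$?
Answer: $\frac{8079}{5} \approx 1615.8$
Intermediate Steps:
$q = 1895$ ($q = 5 - 7 \cdot 6 \left(-45\right) = 5 - 42 \left(-45\right) = 5 - -1890 = 5 + 1890 = 1895$)
$s = - \frac{113}{5}$ ($s = \frac{1}{5} \left(-113\right) = - \frac{113}{5} \approx -22.6$)
$h{\left(N \right)} = -8 + 12 N$ ($h{\left(N \right)} = -8 + \left(N + N\right) 6 = -8 + 2 N 6 = -8 + 12 N$)
$h{\left(s \right)} + q = \left(-8 + 12 \left(- \frac{113}{5}\right)\right) + 1895 = \left(-8 - \frac{1356}{5}\right) + 1895 = - \frac{1396}{5} + 1895 = \frac{8079}{5}$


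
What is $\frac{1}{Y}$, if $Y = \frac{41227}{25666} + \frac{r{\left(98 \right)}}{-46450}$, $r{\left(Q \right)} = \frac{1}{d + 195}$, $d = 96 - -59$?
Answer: $\frac{208632497500}{335123963417} \approx 0.62255$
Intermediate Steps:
$d = 155$ ($d = 96 + 59 = 155$)
$r{\left(Q \right)} = \frac{1}{350}$ ($r{\left(Q \right)} = \frac{1}{155 + 195} = \frac{1}{350}$)
$Y = \frac{335123963417}{208632497500}$ ($Y = \frac{41227}{25666} + \frac{1}{350 \left(-46450\right)} = 41227 \cdot \frac{1}{25666} + \frac{1}{350} \left(- \frac{1}{46450}\right) = \frac{41227}{25666} - \frac{1}{16257500} = \frac{335123963417}{208632497500} \approx 1.6063$)
$\frac{1}{Y} = \frac{1}{\frac{335123963417}{208632497500}} = \frac{208632497500}{335123963417}$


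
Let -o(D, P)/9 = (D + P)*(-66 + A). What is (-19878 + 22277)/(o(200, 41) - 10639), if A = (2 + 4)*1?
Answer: 2399/119501 ≈ 0.020075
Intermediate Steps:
A = 6 (A = 6*1 = 6)
o(D, P) = 540*D + 540*P (o(D, P) = -9*(D + P)*(-66 + 6) = -9*(D + P)*(-60) = -9*(-60*D - 60*P) = 540*D + 540*P)
(-19878 + 22277)/(o(200, 41) - 10639) = (-19878 + 22277)/((540*200 + 540*41) - 10639) = 2399/((108000 + 22140) - 10639) = 2399/(130140 - 10639) = 2399/119501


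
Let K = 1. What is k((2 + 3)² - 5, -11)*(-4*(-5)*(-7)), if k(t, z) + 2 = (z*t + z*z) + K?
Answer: 14000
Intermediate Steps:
k(t, z) = -1 + z² + t*z (k(t, z) = -2 + ((z*t + z*z) + 1) = -2 + ((t*z + z²) + 1) = -2 + ((z² + t*z) + 1) = -2 + (1 + z² + t*z) = -1 + z² + t*z)
k((2 + 3)² - 5, -11)*(-4*(-5)*(-7)) = (-1 + (-11)² + ((2 + 3)² - 5)*(-11))*(-4*(-5)*(-7)) = (-1 + 121 + (5² - 5)*(-11))*(20*(-7)) = (-1 + 121 + (25 - 5)*(-11))*(-140) = (-1 + 121 + 20*(-11))*(-140) = (-1 + 121 - 220)*(-140) = -100*(-140) = 14000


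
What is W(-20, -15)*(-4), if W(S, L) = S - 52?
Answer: 288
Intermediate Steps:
W(S, L) = -52 + S
W(-20, -15)*(-4) = (-52 - 20)*(-4) = -72*(-4) = 288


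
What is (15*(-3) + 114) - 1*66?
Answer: 3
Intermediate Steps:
(15*(-3) + 114) - 1*66 = (-45 + 114) - 66 = 69 - 66 = 3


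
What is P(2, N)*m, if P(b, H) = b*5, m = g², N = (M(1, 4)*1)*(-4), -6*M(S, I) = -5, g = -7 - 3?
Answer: 1000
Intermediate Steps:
g = -10
M(S, I) = ⅚ (M(S, I) = -⅙*(-5) = ⅚)
N = -10/3 (N = ((⅚)*1)*(-4) = (⅚)*(-4) = -10/3 ≈ -3.3333)
m = 100 (m = (-10)² = 100)
P(b, H) = 5*b
P(2, N)*m = (5*2)*100 = 10*100 = 1000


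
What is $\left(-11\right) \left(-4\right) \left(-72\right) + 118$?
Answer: $-3050$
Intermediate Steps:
$\left(-11\right) \left(-4\right) \left(-72\right) + 118 = 44 \left(-72\right) + 118 = -3168 + 118 = -3050$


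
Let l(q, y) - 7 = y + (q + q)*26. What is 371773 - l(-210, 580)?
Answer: 382106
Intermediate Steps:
l(q, y) = 7 + y + 52*q (l(q, y) = 7 + (y + (q + q)*26) = 7 + (y + (2*q)*26) = 7 + (y + 52*q) = 7 + y + 52*q)
371773 - l(-210, 580) = 371773 - (7 + 580 + 52*(-210)) = 371773 - (7 + 580 - 10920) = 371773 - 1*(-10333) = 371773 + 10333 = 382106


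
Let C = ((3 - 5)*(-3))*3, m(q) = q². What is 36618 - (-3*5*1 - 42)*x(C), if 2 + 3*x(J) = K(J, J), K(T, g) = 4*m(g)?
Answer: 61204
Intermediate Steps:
C = 18 (C = -2*(-3)*3 = 6*3 = 18)
K(T, g) = 4*g²
x(J) = -⅔ + 4*J²/3 (x(J) = -⅔ + (4*J²)/3 = -⅔ + 4*J²/3)
36618 - (-3*5*1 - 42)*x(C) = 36618 - (-3*5*1 - 42)*(-⅔ + (4/3)*18²) = 36618 - (-15*1 - 42)*(-⅔ + (4/3)*324) = 36618 - (-15 - 42)*(-⅔ + 432) = 36618 - (-57)*1294/3 = 36618 - 1*(-24586) = 36618 + 24586 = 61204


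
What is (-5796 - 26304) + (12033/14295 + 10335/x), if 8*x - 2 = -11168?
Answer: -284710243729/8867665 ≈ -32107.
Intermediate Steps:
x = -5583/4 (x = 1/4 + (1/8)*(-11168) = 1/4 - 1396 = -5583/4 ≈ -1395.8)
(-5796 - 26304) + (12033/14295 + 10335/x) = (-5796 - 26304) + (12033/14295 + 10335/(-5583/4)) = -32100 + (12033*(1/14295) + 10335*(-4/5583)) = -32100 + (4011/4765 - 13780/1861) = -32100 - 58197229/8867665 = -284710243729/8867665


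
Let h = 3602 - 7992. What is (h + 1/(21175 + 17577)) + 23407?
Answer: 736946785/38752 ≈ 19017.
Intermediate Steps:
h = -4390
(h + 1/(21175 + 17577)) + 23407 = (-4390 + 1/(21175 + 17577)) + 23407 = (-4390 + 1/38752) + 23407 = -170121279/38752 + 23407 = 736946785/38752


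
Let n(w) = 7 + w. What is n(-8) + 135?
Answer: 134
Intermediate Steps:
n(-8) + 135 = (7 - 8) + 135 = -1 + 135 = 134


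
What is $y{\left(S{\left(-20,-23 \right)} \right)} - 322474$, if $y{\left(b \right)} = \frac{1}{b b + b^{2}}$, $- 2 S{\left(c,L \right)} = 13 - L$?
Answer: $- \frac{208963151}{648} \approx -3.2247 \cdot 10^{5}$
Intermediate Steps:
$S{\left(c,L \right)} = - \frac{13}{2} + \frac{L}{2}$ ($S{\left(c,L \right)} = - \frac{13 - L}{2} = - \frac{13}{2} + \frac{L}{2}$)
$y{\left(b \right)} = \frac{1}{2 b^{2}}$ ($y{\left(b \right)} = \frac{1}{b^{2} + b^{2}} = \frac{1}{2 b^{2}}$)
$y{\left(S{\left(-20,-23 \right)} \right)} - 322474 = \frac{1}{2 \left(- \frac{13}{2} + \frac{1}{2} \left(-23\right)\right)^{2}} - 322474 = \frac{1}{2 \left(- \frac{13}{2} - \frac{23}{2}\right)^{2}} - 322474 = \frac{1}{2 \cdot 324} - 322474 = \frac{1}{2} \cdot \frac{1}{324} - 322474 = \frac{1}{648} - 322474 = - \frac{208963151}{648}$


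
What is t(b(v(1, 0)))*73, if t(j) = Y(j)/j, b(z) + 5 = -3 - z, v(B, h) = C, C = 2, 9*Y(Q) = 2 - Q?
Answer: -146/15 ≈ -9.7333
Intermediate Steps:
Y(Q) = 2/9 - Q/9 (Y(Q) = (2 - Q)/9 = 2/9 - Q/9)
v(B, h) = 2
b(z) = -8 - z (b(z) = -5 + (-3 - z) = -8 - z)
t(j) = (2/9 - j/9)/j
t(b(v(1, 0)))*73 = ((2 - (-8 - 1*2))/(9*(-8 - 1*2)))*73 = ((2 - (-8 - 2))/(9*(-8 - 2)))*73 = ((⅑)*(2 - 1*(-10))/(-10))*73 = ((⅑)*(-⅒)*(2 + 10))*73 = ((⅑)*(-⅒)*12)*73 = -2/15*73 = -146/15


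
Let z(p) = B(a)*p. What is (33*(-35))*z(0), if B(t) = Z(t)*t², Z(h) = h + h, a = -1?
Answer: 0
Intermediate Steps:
Z(h) = 2*h
B(t) = 2*t³ (B(t) = (2*t)*t² = 2*t³)
z(p) = -2*p (z(p) = (2*(-1)³)*p = (2*(-1))*p = -2*p)
(33*(-35))*z(0) = (33*(-35))*(-2*0) = -1155*0 = 0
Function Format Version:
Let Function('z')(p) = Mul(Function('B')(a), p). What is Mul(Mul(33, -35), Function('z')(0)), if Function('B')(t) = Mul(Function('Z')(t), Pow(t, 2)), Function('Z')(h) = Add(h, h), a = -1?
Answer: 0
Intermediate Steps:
Function('Z')(h) = Mul(2, h)
Function('B')(t) = Mul(2, Pow(t, 3)) (Function('B')(t) = Mul(Mul(2, t), Pow(t, 2)) = Mul(2, Pow(t, 3)))
Function('z')(p) = Mul(-2, p) (Function('z')(p) = Mul(Mul(2, Pow(-1, 3)), p) = Mul(Mul(2, -1), p) = Mul(-2, p))
Mul(Mul(33, -35), Function('z')(0)) = Mul(Mul(33, -35), Mul(-2, 0)) = Mul(-1155, 0) = 0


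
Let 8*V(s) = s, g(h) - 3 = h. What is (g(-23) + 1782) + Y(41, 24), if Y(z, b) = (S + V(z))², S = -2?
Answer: 113393/64 ≈ 1771.8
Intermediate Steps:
g(h) = 3 + h
V(s) = s/8
Y(z, b) = (-2 + z/8)²
(g(-23) + 1782) + Y(41, 24) = ((3 - 23) + 1782) + (-16 + 41)²/64 = (-20 + 1782) + (1/64)*25² = 1762 + (1/64)*625 = 1762 + 625/64 = 113393/64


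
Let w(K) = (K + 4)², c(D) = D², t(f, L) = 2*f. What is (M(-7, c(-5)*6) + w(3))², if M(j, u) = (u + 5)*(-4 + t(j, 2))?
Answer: 7513081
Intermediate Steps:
M(j, u) = (-4 + 2*j)*(5 + u) (M(j, u) = (u + 5)*(-4 + 2*j) = (5 + u)*(-4 + 2*j) = (-4 + 2*j)*(5 + u))
w(K) = (4 + K)²
(M(-7, c(-5)*6) + w(3))² = ((-20 - 4*(-5)²*6 + 10*(-7) + 2*(-7)*((-5)²*6)) + (4 + 3)²)² = ((-20 - 100*6 - 70 + 2*(-7)*(25*6)) + 7²)² = ((-20 - 4*150 - 70 + 2*(-7)*150) + 49)² = ((-20 - 600 - 70 - 2100) + 49)² = (-2790 + 49)² = (-2741)² = 7513081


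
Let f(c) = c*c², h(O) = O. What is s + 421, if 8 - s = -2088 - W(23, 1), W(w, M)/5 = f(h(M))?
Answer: 2522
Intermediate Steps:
f(c) = c³
W(w, M) = 5*M³
s = 2101 (s = 8 - (-2088 - 5*1³) = 8 - (-2088 - 5) = 8 - 1*(-2093) = 8 + 2093 = 2101)
s + 421 = 2101 + 421 = 2522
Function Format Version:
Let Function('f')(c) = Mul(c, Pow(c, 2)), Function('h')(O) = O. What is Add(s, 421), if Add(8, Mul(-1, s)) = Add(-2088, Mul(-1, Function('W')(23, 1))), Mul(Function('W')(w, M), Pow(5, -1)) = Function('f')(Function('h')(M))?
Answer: 2522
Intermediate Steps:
Function('f')(c) = Pow(c, 3)
Function('W')(w, M) = Mul(5, Pow(M, 3))
s = 2101 (s = Add(8, Mul(-1, Add(-2088, Mul(-1, Mul(5, Pow(1, 3)))))) = Add(8, Mul(-1, Add(-2088, Mul(-1, Mul(5, 1))))) = Add(8, Mul(-1, Add(-2088, Mul(-1, 5)))) = Add(8, Mul(-1, Add(-2088, -5))) = Add(8, Mul(-1, -2093)) = Add(8, 2093) = 2101)
Add(s, 421) = Add(2101, 421) = 2522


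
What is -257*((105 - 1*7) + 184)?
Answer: -72474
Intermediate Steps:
-257*((105 - 1*7) + 184) = -257*((105 - 7) + 184) = -257*(98 + 184) = -257*282 = -72474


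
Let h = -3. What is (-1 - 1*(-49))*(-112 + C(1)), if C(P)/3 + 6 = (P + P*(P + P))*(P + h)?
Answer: -7104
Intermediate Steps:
C(P) = -18 + 3*(-3 + P)*(P + 2*P²) (C(P) = -18 + 3*((P + P*(P + P))*(P - 3)) = -18 + 3*((P + P*(2*P))*(-3 + P)) = -18 + 3*((P + 2*P²)*(-3 + P)) = -18 + 3*((-3 + P)*(P + 2*P²)) = -18 + 3*(-3 + P)*(P + 2*P²))
(-1 - 1*(-49))*(-112 + C(1)) = (-1 - 1*(-49))*(-112 + (-18 - 15*1² - 9*1 + 6*1³)) = (-1 + 49)*(-112 + (-18 - 15*1 - 9 + 6*1)) = 48*(-112 + (-18 - 15 - 9 + 6)) = 48*(-112 - 36) = 48*(-148) = -7104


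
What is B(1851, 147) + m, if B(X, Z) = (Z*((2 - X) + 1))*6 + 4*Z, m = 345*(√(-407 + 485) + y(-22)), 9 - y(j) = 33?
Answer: -1637628 + 345*√78 ≈ -1.6346e+6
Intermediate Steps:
y(j) = -24 (y(j) = 9 - 1*33 = 9 - 33 = -24)
m = -8280 + 345*√78 (m = 345*(√(-407 + 485) - 24) = 345*(√78 - 24) = 345*(-24 + √78) = -8280 + 345*√78 ≈ -5233.0)
B(X, Z) = 4*Z + 6*Z*(3 - X) (B(X, Z) = (Z*(3 - X))*6 + 4*Z = 6*Z*(3 - X) + 4*Z = 4*Z + 6*Z*(3 - X))
B(1851, 147) + m = 2*147*(11 - 3*1851) + (-8280 + 345*√78) = 2*147*(11 - 5553) + (-8280 + 345*√78) = 2*147*(-5542) + (-8280 + 345*√78) = -1629348 + (-8280 + 345*√78) = -1637628 + 345*√78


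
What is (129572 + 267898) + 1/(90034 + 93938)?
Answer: 73123350841/183972 ≈ 3.9747e+5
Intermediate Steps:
(129572 + 267898) + 1/(90034 + 93938) = 397470 + 1/183972 = 73123350841/183972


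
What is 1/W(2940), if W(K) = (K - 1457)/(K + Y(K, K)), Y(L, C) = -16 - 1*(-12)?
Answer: 2936/1483 ≈ 1.9798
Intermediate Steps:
Y(L, C) = -4 (Y(L, C) = -16 + 12 = -4)
W(K) = (-1457 + K)/(-4 + K) (W(K) = (K - 1457)/(K - 4) = (-1457 + K)/(-4 + K))
1/W(2940) = 1/((-1457 + 2940)/(-4 + 2940)) = 1/(1483/2936) = 2936/1483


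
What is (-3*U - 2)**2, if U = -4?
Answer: 100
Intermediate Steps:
(-3*U - 2)**2 = (-3*(-4) - 2)**2 = (12 - 2)**2 = 10**2 = 100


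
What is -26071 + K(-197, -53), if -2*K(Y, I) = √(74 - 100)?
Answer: -26071 - I*√26/2 ≈ -26071.0 - 2.5495*I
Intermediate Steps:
K(Y, I) = -I*√26/2 (K(Y, I) = -√(74 - 100)/2 = -I*√26/2)
-26071 + K(-197, -53) = -26071 - I*√26/2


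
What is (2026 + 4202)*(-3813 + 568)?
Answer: -20209860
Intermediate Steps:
(2026 + 4202)*(-3813 + 568) = 6228*(-3245) = -20209860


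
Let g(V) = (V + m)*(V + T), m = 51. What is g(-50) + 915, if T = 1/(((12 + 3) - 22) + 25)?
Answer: 15571/18 ≈ 865.06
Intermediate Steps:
T = 1/18 (T = 1/((15 - 22) + 25) = 1/(-7 + 25) = 1/18 ≈ 0.055556)
g(V) = (51 + V)*(1/18 + V) (g(V) = (V + 51)*(V + 1/18) = (51 + V)*(1/18 + V))
g(-50) + 915 = (17/6 + (-50)² + (919/18)*(-50)) + 915 = (17/6 + 2500 - 22975/9) + 915 = -899/18 + 915 = 15571/18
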